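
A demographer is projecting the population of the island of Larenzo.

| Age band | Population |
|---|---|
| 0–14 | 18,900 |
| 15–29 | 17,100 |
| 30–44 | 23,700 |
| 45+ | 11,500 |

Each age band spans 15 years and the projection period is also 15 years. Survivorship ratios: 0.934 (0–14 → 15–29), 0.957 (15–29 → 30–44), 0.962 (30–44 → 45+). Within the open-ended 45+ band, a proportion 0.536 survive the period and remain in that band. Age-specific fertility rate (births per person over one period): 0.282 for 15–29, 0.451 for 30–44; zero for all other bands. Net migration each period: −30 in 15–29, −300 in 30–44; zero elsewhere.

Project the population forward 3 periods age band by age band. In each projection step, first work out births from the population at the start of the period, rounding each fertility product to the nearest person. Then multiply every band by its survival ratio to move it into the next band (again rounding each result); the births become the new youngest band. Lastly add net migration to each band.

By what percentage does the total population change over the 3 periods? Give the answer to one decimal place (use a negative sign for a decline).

After projecting period 1:
Births: 17100 × 0.282 = 4822  |  23700 × 0.451 = 10689 → total 15511
15–29: 18900 × 0.934 = 17653
30–44: 17100 × 0.957 = 16365
45+: 23700 × 0.962 + 11500 × 0.536 = 22799 + 6164 = 28963
Net migration: 15–29 − 30 → 17623; 30–44 − 300 → 16065
Population now: 0–14=15511, 15–29=17623, 30–44=16065, 45+=28963
After projecting period 2:
Births: 17623 × 0.282 = 4970  |  16065 × 0.451 = 7245 → total 12215
15–29: 15511 × 0.934 = 14487
30–44: 17623 × 0.957 = 16865
45+: 16065 × 0.962 + 28963 × 0.536 = 15455 + 15524 = 30979
Net migration: 15–29 − 30 → 14457; 30–44 − 300 → 16565
Population now: 0–14=12215, 15–29=14457, 30–44=16565, 45+=30979
After projecting period 3:
Births: 14457 × 0.282 = 4077  |  16565 × 0.451 = 7471 → total 11548
15–29: 12215 × 0.934 = 11409
30–44: 14457 × 0.957 = 13835
45+: 16565 × 0.962 + 30979 × 0.536 = 15936 + 16605 = 32541
Net migration: 15–29 − 30 → 11379; 30–44 − 300 → 13535
Population now: 0–14=11548, 15–29=11379, 30–44=13535, 45+=32541
Total: 71200 → 69003; change = -2197; percentage change = -3.1%

-3.1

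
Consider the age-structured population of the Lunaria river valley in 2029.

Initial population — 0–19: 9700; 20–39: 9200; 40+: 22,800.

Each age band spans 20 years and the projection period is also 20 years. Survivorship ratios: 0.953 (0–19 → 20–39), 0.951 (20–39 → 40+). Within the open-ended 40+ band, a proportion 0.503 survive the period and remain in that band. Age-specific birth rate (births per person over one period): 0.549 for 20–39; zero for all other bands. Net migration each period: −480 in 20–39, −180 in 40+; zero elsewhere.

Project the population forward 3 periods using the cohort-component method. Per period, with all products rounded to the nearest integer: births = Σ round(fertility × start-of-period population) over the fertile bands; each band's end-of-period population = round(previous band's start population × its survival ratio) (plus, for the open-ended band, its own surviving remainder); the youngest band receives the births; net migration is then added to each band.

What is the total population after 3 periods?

Numbering the groups 1..3 from youngest to oldest:
Period 1.
Births: 9200 × 0.549 = 5051
Group 2: 9700 × 0.953 = 9244
Group 3: 9200 × 0.951 + 22800 × 0.503 = 8749 + 11468 = 20217
Net migration: Group 2 − 480 → 8764; Group 3 − 180 → 20037
→ [5051, 8764, 20037]
Period 2.
Births: 8764 × 0.549 = 4811
Group 2: 5051 × 0.953 = 4814
Group 3: 8764 × 0.951 + 20037 × 0.503 = 8335 + 10079 = 18414
Net migration: Group 2 − 480 → 4334; Group 3 − 180 → 18234
→ [4811, 4334, 18234]
Period 3.
Births: 4334 × 0.549 = 2379
Group 2: 4811 × 0.953 = 4585
Group 3: 4334 × 0.951 + 18234 × 0.503 = 4122 + 9172 = 13294
Net migration: Group 2 − 480 → 4105; Group 3 − 180 → 13114
→ [2379, 4105, 13114]
Total after period 3: 2379 + 4105 + 13114 = 19598

19598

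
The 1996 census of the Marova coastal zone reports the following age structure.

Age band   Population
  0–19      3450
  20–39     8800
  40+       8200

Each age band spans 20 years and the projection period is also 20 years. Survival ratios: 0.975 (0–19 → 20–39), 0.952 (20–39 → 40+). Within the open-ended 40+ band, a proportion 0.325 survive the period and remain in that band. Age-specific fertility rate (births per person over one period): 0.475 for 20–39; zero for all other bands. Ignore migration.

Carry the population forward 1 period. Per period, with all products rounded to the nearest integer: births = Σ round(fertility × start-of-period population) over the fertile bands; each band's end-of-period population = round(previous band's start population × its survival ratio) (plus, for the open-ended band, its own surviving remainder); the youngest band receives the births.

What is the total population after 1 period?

Period 1:
Births: 8800 * 0.475 = 4180
20–39: 3450 * 0.975 = 3364
40+: 8800 * 0.952 + 8200 * 0.325 = 8378 + 2665 = 11043
Giving 4180 / 3364 / 11043.
Total after period 1: 4180 + 3364 + 11043 = 18587

18587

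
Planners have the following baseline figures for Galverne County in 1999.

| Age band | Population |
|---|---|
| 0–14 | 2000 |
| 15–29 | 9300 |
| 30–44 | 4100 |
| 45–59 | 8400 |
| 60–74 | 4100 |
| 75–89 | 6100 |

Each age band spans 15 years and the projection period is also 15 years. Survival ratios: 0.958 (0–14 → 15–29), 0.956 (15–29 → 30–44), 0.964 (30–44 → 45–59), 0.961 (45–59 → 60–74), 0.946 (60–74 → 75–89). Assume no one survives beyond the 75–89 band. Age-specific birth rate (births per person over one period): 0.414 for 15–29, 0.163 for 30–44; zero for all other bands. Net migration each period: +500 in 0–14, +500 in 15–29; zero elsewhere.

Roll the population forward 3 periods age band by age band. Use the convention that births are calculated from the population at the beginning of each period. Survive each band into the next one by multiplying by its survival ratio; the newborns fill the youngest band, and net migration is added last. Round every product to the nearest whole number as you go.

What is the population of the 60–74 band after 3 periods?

Let group 1 be 0–14 through group 6 = 75–89.
[period 1]
Births: 9300 × 0.414 = 3850, 4100 × 0.163 = 668 ⇒ total 4518
Group 2: 2000 × 0.958 = 1916
Group 3: 9300 × 0.956 = 8891
Group 4: 4100 × 0.964 = 3952
Group 5: 8400 × 0.961 = 8072
Group 6: 4100 × 0.946 = 3879
Net migration: Group 1 + 500 → 5018; Group 2 + 500 → 2416
→ [5018, 2416, 8891, 3952, 8072, 3879]
[period 2]
Births: 2416 × 0.414 = 1000, 8891 × 0.163 = 1449 ⇒ total 2449
Group 2: 5018 × 0.958 = 4807
Group 3: 2416 × 0.956 = 2310
Group 4: 8891 × 0.964 = 8571
Group 5: 3952 × 0.961 = 3798
Group 6: 8072 × 0.946 = 7636
Net migration: Group 1 + 500 → 2949; Group 2 + 500 → 5307
→ [2949, 5307, 2310, 8571, 3798, 7636]
[period 3]
Births: 5307 × 0.414 = 2197, 2310 × 0.163 = 377 ⇒ total 2574
Group 2: 2949 × 0.958 = 2825
Group 3: 5307 × 0.956 = 5073
Group 4: 2310 × 0.964 = 2227
Group 5: 8571 × 0.961 = 8237
Group 6: 3798 × 0.946 = 3593
Net migration: Group 1 + 500 → 3074; Group 2 + 500 → 3325
→ [3074, 3325, 5073, 2227, 8237, 3593]

8237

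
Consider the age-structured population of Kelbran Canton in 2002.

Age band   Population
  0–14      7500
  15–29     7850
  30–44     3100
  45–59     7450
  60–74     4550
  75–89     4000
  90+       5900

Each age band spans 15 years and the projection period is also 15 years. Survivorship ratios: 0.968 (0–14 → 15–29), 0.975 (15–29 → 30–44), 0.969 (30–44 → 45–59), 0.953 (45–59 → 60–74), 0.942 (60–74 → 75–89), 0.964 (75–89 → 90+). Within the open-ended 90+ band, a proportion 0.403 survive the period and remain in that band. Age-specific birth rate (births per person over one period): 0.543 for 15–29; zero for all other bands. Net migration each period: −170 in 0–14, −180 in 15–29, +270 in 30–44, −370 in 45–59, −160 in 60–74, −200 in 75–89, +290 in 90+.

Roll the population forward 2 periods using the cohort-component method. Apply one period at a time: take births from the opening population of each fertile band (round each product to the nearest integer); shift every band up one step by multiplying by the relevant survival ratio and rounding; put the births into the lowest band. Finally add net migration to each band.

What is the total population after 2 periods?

37482

(Bands numbered youngest = 1 to oldest = 7.)
— Period 1 —
Births: 7850 × 0.543 = 4263
Band 2: 7500 × 0.968 = 7260
Band 3: 7850 × 0.975 = 7654
Band 4: 3100 × 0.969 = 3004
Band 5: 7450 × 0.953 = 7100
Band 6: 4550 × 0.942 = 4286
Band 7: 4000 × 0.964 + 5900 × 0.403 = 3856 + 2378 = 6234
Net migration: Band 1 − 170 → 4093; Band 2 − 180 → 7080; Band 3 + 270 → 7924; Band 4 − 370 → 2634; Band 5 − 160 → 6940; Band 6 − 200 → 4086; Band 7 + 290 → 6524
End of period: [4093, 7080, 7924, 2634, 6940, 4086, 6524]
— Period 2 —
Births: 7080 × 0.543 = 3844
Band 2: 4093 × 0.968 = 3962
Band 3: 7080 × 0.975 = 6903
Band 4: 7924 × 0.969 = 7678
Band 5: 2634 × 0.953 = 2510
Band 6: 6940 × 0.942 = 6537
Band 7: 4086 × 0.964 + 6524 × 0.403 = 3939 + 2629 = 6568
Net migration: Band 1 − 170 → 3674; Band 2 − 180 → 3782; Band 3 + 270 → 7173; Band 4 − 370 → 7308; Band 5 − 160 → 2350; Band 6 − 200 → 6337; Band 7 + 290 → 6858
End of period: [3674, 3782, 7173, 7308, 2350, 6337, 6858]
Total after period 2: 3674 + 3782 + 7173 + 7308 + 2350 + 6337 + 6858 = 37482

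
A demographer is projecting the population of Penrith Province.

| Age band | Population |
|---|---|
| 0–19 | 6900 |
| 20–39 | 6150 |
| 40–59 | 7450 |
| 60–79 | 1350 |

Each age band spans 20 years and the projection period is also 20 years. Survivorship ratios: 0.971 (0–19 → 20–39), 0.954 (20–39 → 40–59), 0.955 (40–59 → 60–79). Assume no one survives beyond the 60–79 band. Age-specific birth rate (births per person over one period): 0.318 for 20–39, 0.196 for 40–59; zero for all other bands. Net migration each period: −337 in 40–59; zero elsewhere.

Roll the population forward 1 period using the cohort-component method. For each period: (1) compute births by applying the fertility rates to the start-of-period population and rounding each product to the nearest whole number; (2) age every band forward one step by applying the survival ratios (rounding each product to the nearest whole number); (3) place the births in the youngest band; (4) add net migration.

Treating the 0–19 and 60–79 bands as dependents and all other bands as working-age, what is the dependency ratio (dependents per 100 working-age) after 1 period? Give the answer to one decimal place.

[period 1]
Births: 6150 × 0.318 = 1956, 7450 × 0.196 = 1460 ⇒ total 3416
20–39: 6900 × 0.971 = 6700
40–59: 6150 × 0.954 = 5867
60–79: 7450 × 0.955 = 7115
Net migration: 40–59 − 337 → 5530
End of period: [3416, 6700, 5530, 7115]
Dependents (band 0–19 + band 60–79) = 3416 + 7115 = 10531; working-age = 12230; ratio = 10531/12230 × 100 = 86.1

86.1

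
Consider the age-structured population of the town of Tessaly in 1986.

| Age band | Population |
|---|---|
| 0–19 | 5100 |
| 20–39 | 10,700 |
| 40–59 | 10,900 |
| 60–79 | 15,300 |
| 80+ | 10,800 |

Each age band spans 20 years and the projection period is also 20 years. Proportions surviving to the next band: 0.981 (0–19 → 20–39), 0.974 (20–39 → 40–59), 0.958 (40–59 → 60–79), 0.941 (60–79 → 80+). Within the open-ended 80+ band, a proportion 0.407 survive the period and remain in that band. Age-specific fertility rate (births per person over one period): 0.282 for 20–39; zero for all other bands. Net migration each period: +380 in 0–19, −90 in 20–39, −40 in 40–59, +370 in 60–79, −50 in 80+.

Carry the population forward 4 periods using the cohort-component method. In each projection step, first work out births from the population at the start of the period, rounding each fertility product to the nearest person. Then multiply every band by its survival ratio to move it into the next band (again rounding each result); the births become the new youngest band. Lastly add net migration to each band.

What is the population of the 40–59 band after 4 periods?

1558

Let band 1 be 0–19 through band 5 = 80+.
Period 1.
Births: 10700 × 0.282 = 3017
Band 2: 5100 × 0.981 = 5003
Band 3: 10700 × 0.974 = 10422
Band 4: 10900 × 0.958 = 10442
Band 5: 15300 × 0.941 + 10800 × 0.407 = 14397 + 4396 = 18793
Net migration: Band 1 + 380 → 3397; Band 2 − 90 → 4913; Band 3 − 40 → 10382; Band 4 + 370 → 10812; Band 5 − 50 → 18743
→ [3397, 4913, 10382, 10812, 18743]
Period 2.
Births: 4913 × 0.282 = 1385
Band 2: 3397 × 0.981 = 3332
Band 3: 4913 × 0.974 = 4785
Band 4: 10382 × 0.958 = 9946
Band 5: 10812 × 0.941 + 18743 × 0.407 = 10174 + 7628 = 17802
Net migration: Band 1 + 380 → 1765; Band 2 − 90 → 3242; Band 3 − 40 → 4745; Band 4 + 370 → 10316; Band 5 − 50 → 17752
→ [1765, 3242, 4745, 10316, 17752]
Period 3.
Births: 3242 × 0.282 = 914
Band 2: 1765 × 0.981 = 1731
Band 3: 3242 × 0.974 = 3158
Band 4: 4745 × 0.958 = 4546
Band 5: 10316 × 0.941 + 17752 × 0.407 = 9707 + 7225 = 16932
Net migration: Band 1 + 380 → 1294; Band 2 − 90 → 1641; Band 3 − 40 → 3118; Band 4 + 370 → 4916; Band 5 − 50 → 16882
→ [1294, 1641, 3118, 4916, 16882]
Period 4.
Births: 1641 × 0.282 = 463
Band 2: 1294 × 0.981 = 1269
Band 3: 1641 × 0.974 = 1598
Band 4: 3118 × 0.958 = 2987
Band 5: 4916 × 0.941 + 16882 × 0.407 = 4626 + 6871 = 11497
Net migration: Band 1 + 380 → 843; Band 2 − 90 → 1179; Band 3 − 40 → 1558; Band 4 + 370 → 3357; Band 5 − 50 → 11447
→ [843, 1179, 1558, 3357, 11447]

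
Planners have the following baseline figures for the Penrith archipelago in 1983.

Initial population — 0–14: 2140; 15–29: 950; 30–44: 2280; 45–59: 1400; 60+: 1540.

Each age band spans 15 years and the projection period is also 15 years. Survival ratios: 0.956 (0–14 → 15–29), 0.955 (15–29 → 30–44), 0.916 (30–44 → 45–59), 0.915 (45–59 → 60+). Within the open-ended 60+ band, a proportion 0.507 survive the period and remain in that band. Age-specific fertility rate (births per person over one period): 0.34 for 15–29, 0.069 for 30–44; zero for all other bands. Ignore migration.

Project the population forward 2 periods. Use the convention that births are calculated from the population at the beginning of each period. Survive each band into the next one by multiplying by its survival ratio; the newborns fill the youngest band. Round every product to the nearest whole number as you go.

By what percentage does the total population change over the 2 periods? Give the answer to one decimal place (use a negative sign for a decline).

-16.3

Call the bands 1 to 5, youngest first.
[period 1]
Births: 950 × 0.34 = 323 ; 2280 × 0.069 = 157 → total 480
Band 2: 2140 × 0.956 = 2046
Band 3: 950 × 0.955 = 907
Band 4: 2280 × 0.916 = 2088
Band 5: 1400 × 0.915 + 1540 × 0.507 = 1281 + 781 = 2062
Population now: 0–14=480, 15–29=2046, 30–44=907, 45–59=2088, 60+=2062
[period 2]
Births: 2046 × 0.34 = 696 ; 907 × 0.069 = 63 → total 759
Band 2: 480 × 0.956 = 459
Band 3: 2046 × 0.955 = 1954
Band 4: 907 × 0.916 = 831
Band 5: 2088 × 0.915 + 2062 × 0.507 = 1911 + 1045 = 2956
Population now: 0–14=759, 15–29=459, 30–44=1954, 45–59=831, 60+=2956
Total: 8310 → 6959; change = -1351; percentage change = -16.3%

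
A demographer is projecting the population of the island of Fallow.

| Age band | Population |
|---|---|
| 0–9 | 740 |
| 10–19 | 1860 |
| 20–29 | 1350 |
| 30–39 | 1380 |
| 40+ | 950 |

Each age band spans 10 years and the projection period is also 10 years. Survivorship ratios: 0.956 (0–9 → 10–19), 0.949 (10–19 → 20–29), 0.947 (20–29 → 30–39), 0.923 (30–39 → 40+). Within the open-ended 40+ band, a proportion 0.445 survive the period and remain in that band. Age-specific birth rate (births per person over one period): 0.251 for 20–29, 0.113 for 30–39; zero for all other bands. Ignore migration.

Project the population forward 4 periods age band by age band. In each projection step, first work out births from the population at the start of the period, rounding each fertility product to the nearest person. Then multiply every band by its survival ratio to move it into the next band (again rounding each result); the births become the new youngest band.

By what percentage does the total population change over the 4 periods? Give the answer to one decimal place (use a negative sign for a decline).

— Period 1 —
Births: 1350 × 0.251 = 339  |  1380 × 0.113 = 156 → 495
10–19: 740 × 0.956 = 707
20–29: 1860 × 0.949 = 1765
30–39: 1350 × 0.947 = 1278
40+: 1380 × 0.923 + 950 × 0.445 = 1274 + 423 = 1697
Population now: 0–9=495, 10–19=707, 20–29=1765, 30–39=1278, 40+=1697
— Period 2 —
Births: 1765 × 0.251 = 443  |  1278 × 0.113 = 144 → 587
10–19: 495 × 0.956 = 473
20–29: 707 × 0.949 = 671
30–39: 1765 × 0.947 = 1671
40+: 1278 × 0.923 + 1697 × 0.445 = 1180 + 755 = 1935
Population now: 0–9=587, 10–19=473, 20–29=671, 30–39=1671, 40+=1935
— Period 3 —
Births: 671 × 0.251 = 168  |  1671 × 0.113 = 189 → 357
10–19: 587 × 0.956 = 561
20–29: 473 × 0.949 = 449
30–39: 671 × 0.947 = 635
40+: 1671 × 0.923 + 1935 × 0.445 = 1542 + 861 = 2403
Population now: 0–9=357, 10–19=561, 20–29=449, 30–39=635, 40+=2403
— Period 4 —
Births: 449 × 0.251 = 113  |  635 × 0.113 = 72 → 185
10–19: 357 × 0.956 = 341
20–29: 561 × 0.949 = 532
30–39: 449 × 0.947 = 425
40+: 635 × 0.923 + 2403 × 0.445 = 586 + 1069 = 1655
Population now: 0–9=185, 10–19=341, 20–29=532, 30–39=425, 40+=1655
Total: 6280 → 3138; change = -3142; percentage change = -50.0%

-50.0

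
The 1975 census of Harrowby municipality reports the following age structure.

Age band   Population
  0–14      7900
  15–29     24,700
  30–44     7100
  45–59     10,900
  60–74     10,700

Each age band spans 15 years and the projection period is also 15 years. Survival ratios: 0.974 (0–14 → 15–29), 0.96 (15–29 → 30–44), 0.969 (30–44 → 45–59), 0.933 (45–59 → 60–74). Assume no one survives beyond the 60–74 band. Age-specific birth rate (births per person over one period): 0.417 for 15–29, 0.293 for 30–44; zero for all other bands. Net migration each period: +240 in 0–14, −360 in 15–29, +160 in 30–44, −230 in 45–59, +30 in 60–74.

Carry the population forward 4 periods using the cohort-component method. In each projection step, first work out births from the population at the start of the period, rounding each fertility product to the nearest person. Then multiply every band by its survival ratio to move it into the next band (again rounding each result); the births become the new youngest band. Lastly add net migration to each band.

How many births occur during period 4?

7433

Call the bands 1 to 5, youngest first.
[period 1]
Births: 24700 × 0.417 = 10300 ; 7100 × 0.293 = 2080 → total 12380
Band 2: 7900 × 0.974 = 7695
Band 3: 24700 × 0.96 = 23712
Band 4: 7100 × 0.969 = 6880
Band 5: 10900 × 0.933 = 10170
Net migration: Band 1 + 240 → 12620; Band 2 − 360 → 7335; Band 3 + 160 → 23872; Band 4 − 230 → 6650; Band 5 + 30 → 10200
Giving 12620 / 7335 / 23872 / 6650 / 10200.
[period 2]
Births: 7335 × 0.417 = 3059 ; 23872 × 0.293 = 6994 → total 10053
Band 2: 12620 × 0.974 = 12292
Band 3: 7335 × 0.96 = 7042
Band 4: 23872 × 0.969 = 23132
Band 5: 6650 × 0.933 = 6204
Net migration: Band 1 + 240 → 10293; Band 2 − 360 → 11932; Band 3 + 160 → 7202; Band 4 − 230 → 22902; Band 5 + 30 → 6234
Giving 10293 / 11932 / 7202 / 22902 / 6234.
[period 3]
Births: 11932 × 0.417 = 4976 ; 7202 × 0.293 = 2110 → total 7086
Band 2: 10293 × 0.974 = 10025
Band 3: 11932 × 0.96 = 11455
Band 4: 7202 × 0.969 = 6979
Band 5: 22902 × 0.933 = 21368
Net migration: Band 1 + 240 → 7326; Band 2 − 360 → 9665; Band 3 + 160 → 11615; Band 4 − 230 → 6749; Band 5 + 30 → 21398
Giving 7326 / 9665 / 11615 / 6749 / 21398.
[period 4]
Births: 9665 × 0.417 = 4030 ; 11615 × 0.293 = 3403 → total 7433
Band 2: 7326 × 0.974 = 7136
Band 3: 9665 × 0.96 = 9278
Band 4: 11615 × 0.969 = 11255
Band 5: 6749 × 0.933 = 6297
Net migration: Band 1 + 240 → 7673; Band 2 − 360 → 6776; Band 3 + 160 → 9438; Band 4 − 230 → 11025; Band 5 + 30 → 6327
Giving 7673 / 6776 / 9438 / 11025 / 6327.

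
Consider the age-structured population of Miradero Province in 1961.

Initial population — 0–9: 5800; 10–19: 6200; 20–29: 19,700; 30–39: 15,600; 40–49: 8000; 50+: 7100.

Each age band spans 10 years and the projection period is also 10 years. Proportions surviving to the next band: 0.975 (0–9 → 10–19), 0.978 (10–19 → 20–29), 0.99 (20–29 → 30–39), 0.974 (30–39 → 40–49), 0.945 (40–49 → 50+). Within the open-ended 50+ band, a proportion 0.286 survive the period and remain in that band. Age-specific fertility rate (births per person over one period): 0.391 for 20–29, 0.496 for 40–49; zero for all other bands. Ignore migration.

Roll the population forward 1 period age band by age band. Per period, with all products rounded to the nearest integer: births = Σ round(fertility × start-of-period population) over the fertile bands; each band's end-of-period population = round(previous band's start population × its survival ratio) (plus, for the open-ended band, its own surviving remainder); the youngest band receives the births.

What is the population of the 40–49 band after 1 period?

15194

Let group 1 be 0–9 through group 6 = 50+.
Period 1.
Births: 19700 * 0.391 = 7703  |  8000 * 0.496 = 3968 → total 11671
Group 2: 5800 * 0.975 = 5655
Group 3: 6200 * 0.978 = 6064
Group 4: 19700 * 0.99 = 19503
Group 5: 15600 * 0.974 = 15194
Group 6: 8000 * 0.945 + 7100 * 0.286 = 7560 + 2031 = 9591
→ [11671, 5655, 6064, 19503, 15194, 9591]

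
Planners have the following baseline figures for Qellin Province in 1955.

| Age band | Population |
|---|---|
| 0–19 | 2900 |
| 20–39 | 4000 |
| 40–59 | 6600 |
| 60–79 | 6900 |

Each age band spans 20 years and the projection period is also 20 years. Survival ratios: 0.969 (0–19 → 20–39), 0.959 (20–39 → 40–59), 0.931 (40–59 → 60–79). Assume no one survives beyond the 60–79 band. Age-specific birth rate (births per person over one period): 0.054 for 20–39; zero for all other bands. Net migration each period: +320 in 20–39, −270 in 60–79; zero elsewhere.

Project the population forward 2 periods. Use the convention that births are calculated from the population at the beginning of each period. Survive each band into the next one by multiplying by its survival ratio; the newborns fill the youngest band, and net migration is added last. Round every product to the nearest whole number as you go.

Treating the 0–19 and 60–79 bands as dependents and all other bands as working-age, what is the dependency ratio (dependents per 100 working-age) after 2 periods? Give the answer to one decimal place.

98.3

Numbering the groups 1..4 from youngest to oldest:
After projecting period 1:
Births: 4000 × 0.054 = 216
Group 2: 2900 × 0.969 = 2810
Group 3: 4000 × 0.959 = 3836
Group 4: 6600 × 0.931 = 6145
Net migration: Group 2 + 320 → 3130; Group 4 − 270 → 5875
Population now: 0–19=216, 20–39=3130, 40–59=3836, 60–79=5875
After projecting period 2:
Births: 3130 × 0.054 = 169
Group 2: 216 × 0.969 = 209
Group 3: 3130 × 0.959 = 3002
Group 4: 3836 × 0.931 = 3571
Net migration: Group 2 + 320 → 529; Group 4 − 270 → 3301
Population now: 0–19=169, 20–39=529, 40–59=3002, 60–79=3301
Dependents (band 0–19 + band 60–79) = 169 + 3301 = 3470; working-age = 3531; ratio = 3470/3531 × 100 = 98.3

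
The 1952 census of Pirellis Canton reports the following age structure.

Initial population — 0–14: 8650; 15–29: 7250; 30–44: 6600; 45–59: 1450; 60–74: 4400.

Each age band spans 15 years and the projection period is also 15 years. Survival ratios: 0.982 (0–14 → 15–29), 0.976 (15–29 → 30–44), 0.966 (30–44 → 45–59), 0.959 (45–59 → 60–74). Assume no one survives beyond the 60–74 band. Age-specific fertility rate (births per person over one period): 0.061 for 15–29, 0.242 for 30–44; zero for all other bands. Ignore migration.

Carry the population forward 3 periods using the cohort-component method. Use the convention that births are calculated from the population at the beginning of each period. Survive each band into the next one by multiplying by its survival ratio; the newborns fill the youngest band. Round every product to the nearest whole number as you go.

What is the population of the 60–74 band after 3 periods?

6555

Period 1.
Births: 7250 * 0.061 = 442, 6600 * 0.242 = 1597 — total 2039
15–29: 8650 * 0.982 = 8494
30–44: 7250 * 0.976 = 7076
45–59: 6600 * 0.966 = 6376
60–74: 1450 * 0.959 = 1391
Giving 2039 / 8494 / 7076 / 6376 / 1391.
Period 2.
Births: 8494 * 0.061 = 518, 7076 * 0.242 = 1712 — total 2230
15–29: 2039 * 0.982 = 2002
30–44: 8494 * 0.976 = 8290
45–59: 7076 * 0.966 = 6835
60–74: 6376 * 0.959 = 6115
Giving 2230 / 2002 / 8290 / 6835 / 6115.
Period 3.
Births: 2002 * 0.061 = 122, 8290 * 0.242 = 2006 — total 2128
15–29: 2230 * 0.982 = 2190
30–44: 2002 * 0.976 = 1954
45–59: 8290 * 0.966 = 8008
60–74: 6835 * 0.959 = 6555
Giving 2128 / 2190 / 1954 / 8008 / 6555.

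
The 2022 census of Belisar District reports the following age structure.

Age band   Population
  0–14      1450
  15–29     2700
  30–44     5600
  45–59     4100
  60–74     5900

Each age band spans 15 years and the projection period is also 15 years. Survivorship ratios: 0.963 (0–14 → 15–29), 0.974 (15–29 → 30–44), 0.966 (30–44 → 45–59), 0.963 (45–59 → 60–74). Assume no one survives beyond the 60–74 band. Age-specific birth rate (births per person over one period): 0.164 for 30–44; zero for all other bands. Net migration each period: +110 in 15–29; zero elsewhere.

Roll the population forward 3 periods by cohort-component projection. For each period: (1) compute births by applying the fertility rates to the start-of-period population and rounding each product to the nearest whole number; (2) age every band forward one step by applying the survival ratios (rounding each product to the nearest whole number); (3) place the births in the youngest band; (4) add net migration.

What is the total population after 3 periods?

After projecting period 1:
Births: 5600 * 0.164 = 918
15–29: 1450 * 0.963 = 1396
30–44: 2700 * 0.974 = 2630
45–59: 5600 * 0.966 = 5410
60–74: 4100 * 0.963 = 3948
Net migration: 15–29 + 110 → 1506
End of period: [918, 1506, 2630, 5410, 3948]
After projecting period 2:
Births: 2630 * 0.164 = 431
15–29: 918 * 0.963 = 884
30–44: 1506 * 0.974 = 1467
45–59: 2630 * 0.966 = 2541
60–74: 5410 * 0.963 = 5210
Net migration: 15–29 + 110 → 994
End of period: [431, 994, 1467, 2541, 5210]
After projecting period 3:
Births: 1467 * 0.164 = 241
15–29: 431 * 0.963 = 415
30–44: 994 * 0.974 = 968
45–59: 1467 * 0.966 = 1417
60–74: 2541 * 0.963 = 2447
Net migration: 15–29 + 110 → 525
End of period: [241, 525, 968, 1417, 2447]
Total after period 3: 241 + 525 + 968 + 1417 + 2447 = 5598

5598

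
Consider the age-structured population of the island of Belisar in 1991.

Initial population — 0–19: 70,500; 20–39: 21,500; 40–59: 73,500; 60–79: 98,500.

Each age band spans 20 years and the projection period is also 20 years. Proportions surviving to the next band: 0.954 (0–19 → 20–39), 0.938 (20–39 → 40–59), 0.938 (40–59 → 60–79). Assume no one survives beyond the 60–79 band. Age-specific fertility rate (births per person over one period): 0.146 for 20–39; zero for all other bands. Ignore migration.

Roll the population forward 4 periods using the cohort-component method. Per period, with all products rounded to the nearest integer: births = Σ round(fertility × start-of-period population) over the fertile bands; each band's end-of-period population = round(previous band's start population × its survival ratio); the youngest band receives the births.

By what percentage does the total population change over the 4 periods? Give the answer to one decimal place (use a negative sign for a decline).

After projecting period 1:
Births: 21500 × 0.146 = 3139
20–39: 70500 × 0.954 = 67257
40–59: 21500 × 0.938 = 20167
60–79: 73500 × 0.938 = 68943
End of period: [3139, 67257, 20167, 68943]
After projecting period 2:
Births: 67257 × 0.146 = 9820
20–39: 3139 × 0.954 = 2995
40–59: 67257 × 0.938 = 63087
60–79: 20167 × 0.938 = 18917
End of period: [9820, 2995, 63087, 18917]
After projecting period 3:
Births: 2995 × 0.146 = 437
20–39: 9820 × 0.954 = 9368
40–59: 2995 × 0.938 = 2809
60–79: 63087 × 0.938 = 59176
End of period: [437, 9368, 2809, 59176]
After projecting period 4:
Births: 9368 × 0.146 = 1368
20–39: 437 × 0.954 = 417
40–59: 9368 × 0.938 = 8787
60–79: 2809 × 0.938 = 2635
End of period: [1368, 417, 8787, 2635]
Total: 264000 → 13207; change = -250793; percentage change = -95.0%

-95.0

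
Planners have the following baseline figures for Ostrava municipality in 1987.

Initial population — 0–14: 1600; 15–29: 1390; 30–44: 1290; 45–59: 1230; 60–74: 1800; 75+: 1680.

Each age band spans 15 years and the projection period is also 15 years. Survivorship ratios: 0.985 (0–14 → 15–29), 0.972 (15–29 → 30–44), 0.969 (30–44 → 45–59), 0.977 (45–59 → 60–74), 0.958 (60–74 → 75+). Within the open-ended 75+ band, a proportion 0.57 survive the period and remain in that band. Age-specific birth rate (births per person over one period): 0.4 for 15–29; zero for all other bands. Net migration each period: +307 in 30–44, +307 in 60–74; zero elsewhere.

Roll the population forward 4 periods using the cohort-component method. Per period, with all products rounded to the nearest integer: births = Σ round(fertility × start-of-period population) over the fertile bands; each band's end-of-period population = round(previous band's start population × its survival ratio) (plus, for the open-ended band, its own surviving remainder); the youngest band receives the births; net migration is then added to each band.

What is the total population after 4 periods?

7836

[period 1]
Births: 1390 × 0.4 = 556
15–29: 1600 × 0.985 = 1576
30–44: 1390 × 0.972 = 1351
45–59: 1290 × 0.969 = 1250
60–74: 1230 × 0.977 = 1202
75+: 1800 × 0.958 + 1680 × 0.57 = 1724 + 958 = 2682
Net migration: 30–44 + 307 → 1658; 60–74 + 307 → 1509
End of period: [556, 1576, 1658, 1250, 1509, 2682]
[period 2]
Births: 1576 × 0.4 = 630
15–29: 556 × 0.985 = 548
30–44: 1576 × 0.972 = 1532
45–59: 1658 × 0.969 = 1607
60–74: 1250 × 0.977 = 1221
75+: 1509 × 0.958 + 2682 × 0.57 = 1446 + 1529 = 2975
Net migration: 30–44 + 307 → 1839; 60–74 + 307 → 1528
End of period: [630, 548, 1839, 1607, 1528, 2975]
[period 3]
Births: 548 × 0.4 = 219
15–29: 630 × 0.985 = 621
30–44: 548 × 0.972 = 533
45–59: 1839 × 0.969 = 1782
60–74: 1607 × 0.977 = 1570
75+: 1528 × 0.958 + 2975 × 0.57 = 1464 + 1696 = 3160
Net migration: 30–44 + 307 → 840; 60–74 + 307 → 1877
End of period: [219, 621, 840, 1782, 1877, 3160]
[period 4]
Births: 621 × 0.4 = 248
15–29: 219 × 0.985 = 216
30–44: 621 × 0.972 = 604
45–59: 840 × 0.969 = 814
60–74: 1782 × 0.977 = 1741
75+: 1877 × 0.958 + 3160 × 0.57 = 1798 + 1801 = 3599
Net migration: 30–44 + 307 → 911; 60–74 + 307 → 2048
End of period: [248, 216, 911, 814, 2048, 3599]
Total after period 4: 248 + 216 + 911 + 814 + 2048 + 3599 = 7836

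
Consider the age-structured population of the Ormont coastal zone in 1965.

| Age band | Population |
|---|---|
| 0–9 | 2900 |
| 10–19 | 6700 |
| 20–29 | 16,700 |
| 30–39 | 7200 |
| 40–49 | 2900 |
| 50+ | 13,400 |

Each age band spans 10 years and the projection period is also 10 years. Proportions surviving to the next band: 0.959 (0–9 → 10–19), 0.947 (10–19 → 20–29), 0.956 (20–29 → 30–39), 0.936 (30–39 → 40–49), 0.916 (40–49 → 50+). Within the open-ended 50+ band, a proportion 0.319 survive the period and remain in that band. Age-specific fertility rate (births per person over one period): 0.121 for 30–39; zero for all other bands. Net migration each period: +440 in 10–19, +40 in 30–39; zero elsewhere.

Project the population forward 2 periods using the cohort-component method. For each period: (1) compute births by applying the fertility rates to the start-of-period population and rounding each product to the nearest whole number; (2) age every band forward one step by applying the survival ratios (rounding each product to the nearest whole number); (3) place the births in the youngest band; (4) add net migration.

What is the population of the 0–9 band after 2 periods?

1937

— Period 1 —
Births: 7200 × 0.121 = 871
10–19: 2900 × 0.959 = 2781
20–29: 6700 × 0.947 = 6345
30–39: 16700 × 0.956 = 15965
40–49: 7200 × 0.936 = 6739
50+: 2900 × 0.916 + 13400 × 0.319 = 2656 + 4275 = 6931
Net migration: 10–19 + 440 → 3221; 30–39 + 40 → 16005
End of period: [871, 3221, 6345, 16005, 6739, 6931]
— Period 2 —
Births: 16005 × 0.121 = 1937
10–19: 871 × 0.959 = 835
20–29: 3221 × 0.947 = 3050
30–39: 6345 × 0.956 = 6066
40–49: 16005 × 0.936 = 14981
50+: 6739 × 0.916 + 6931 × 0.319 = 6173 + 2211 = 8384
Net migration: 10–19 + 440 → 1275; 30–39 + 40 → 6106
End of period: [1937, 1275, 3050, 6106, 14981, 8384]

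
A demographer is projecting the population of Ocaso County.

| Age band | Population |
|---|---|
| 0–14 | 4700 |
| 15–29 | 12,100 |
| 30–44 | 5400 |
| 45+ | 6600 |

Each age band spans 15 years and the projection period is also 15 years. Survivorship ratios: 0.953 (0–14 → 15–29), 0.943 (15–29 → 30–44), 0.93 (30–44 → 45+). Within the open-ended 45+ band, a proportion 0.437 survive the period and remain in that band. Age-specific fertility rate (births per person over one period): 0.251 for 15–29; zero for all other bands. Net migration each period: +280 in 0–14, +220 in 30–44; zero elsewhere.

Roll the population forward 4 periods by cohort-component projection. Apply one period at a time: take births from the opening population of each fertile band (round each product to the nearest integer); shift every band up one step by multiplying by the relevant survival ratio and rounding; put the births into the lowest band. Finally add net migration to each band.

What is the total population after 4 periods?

Let band 1 be 0–14 through band 4 = 45+.
— Period 1 —
Births: 12100 * 0.251 = 3037
Band 2: 4700 * 0.953 = 4479
Band 3: 12100 * 0.943 = 11410
Band 4: 5400 * 0.93 + 6600 * 0.437 = 5022 + 2884 = 7906
Net migration: Band 1 + 280 → 3317; Band 3 + 220 → 11630
→ [3317, 4479, 11630, 7906]
— Period 2 —
Births: 4479 * 0.251 = 1124
Band 2: 3317 * 0.953 = 3161
Band 3: 4479 * 0.943 = 4224
Band 4: 11630 * 0.93 + 7906 * 0.437 = 10816 + 3455 = 14271
Net migration: Band 1 + 280 → 1404; Band 3 + 220 → 4444
→ [1404, 3161, 4444, 14271]
— Period 3 —
Births: 3161 * 0.251 = 793
Band 2: 1404 * 0.953 = 1338
Band 3: 3161 * 0.943 = 2981
Band 4: 4444 * 0.93 + 14271 * 0.437 = 4133 + 6236 = 10369
Net migration: Band 1 + 280 → 1073; Band 3 + 220 → 3201
→ [1073, 1338, 3201, 10369]
— Period 4 —
Births: 1338 * 0.251 = 336
Band 2: 1073 * 0.953 = 1023
Band 3: 1338 * 0.943 = 1262
Band 4: 3201 * 0.93 + 10369 * 0.437 = 2977 + 4531 = 7508
Net migration: Band 1 + 280 → 616; Band 3 + 220 → 1482
→ [616, 1023, 1482, 7508]
Total after period 4: 616 + 1023 + 1482 + 7508 = 10629

10629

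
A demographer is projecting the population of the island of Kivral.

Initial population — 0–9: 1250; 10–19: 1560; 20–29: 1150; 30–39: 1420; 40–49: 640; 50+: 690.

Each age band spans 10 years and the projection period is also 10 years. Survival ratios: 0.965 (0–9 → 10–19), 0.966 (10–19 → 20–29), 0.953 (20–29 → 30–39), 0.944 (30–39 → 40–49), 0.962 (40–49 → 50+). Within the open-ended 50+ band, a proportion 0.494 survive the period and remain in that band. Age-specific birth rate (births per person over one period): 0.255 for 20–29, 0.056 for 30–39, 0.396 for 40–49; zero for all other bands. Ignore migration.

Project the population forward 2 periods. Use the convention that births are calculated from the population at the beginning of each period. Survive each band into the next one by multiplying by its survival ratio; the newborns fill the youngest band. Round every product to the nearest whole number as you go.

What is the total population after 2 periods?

[period 1]
Births: 1150 × 0.255 = 293 ; 1420 × 0.056 = 80 ; 640 × 0.396 = 253 → 626
10–19: 1250 × 0.965 = 1206
20–29: 1560 × 0.966 = 1507
30–39: 1150 × 0.953 = 1096
40–49: 1420 × 0.944 = 1340
50+: 640 × 0.962 + 690 × 0.494 = 616 + 341 = 957
Population now: 0–9=626, 10–19=1206, 20–29=1507, 30–39=1096, 40–49=1340, 50+=957
[period 2]
Births: 1507 × 0.255 = 384 ; 1096 × 0.056 = 61 ; 1340 × 0.396 = 531 → 976
10–19: 626 × 0.965 = 604
20–29: 1206 × 0.966 = 1165
30–39: 1507 × 0.953 = 1436
40–49: 1096 × 0.944 = 1035
50+: 1340 × 0.962 + 957 × 0.494 = 1289 + 473 = 1762
Population now: 0–9=976, 10–19=604, 20–29=1165, 30–39=1436, 40–49=1035, 50+=1762
Total after period 2: 976 + 604 + 1165 + 1436 + 1035 + 1762 = 6978

6978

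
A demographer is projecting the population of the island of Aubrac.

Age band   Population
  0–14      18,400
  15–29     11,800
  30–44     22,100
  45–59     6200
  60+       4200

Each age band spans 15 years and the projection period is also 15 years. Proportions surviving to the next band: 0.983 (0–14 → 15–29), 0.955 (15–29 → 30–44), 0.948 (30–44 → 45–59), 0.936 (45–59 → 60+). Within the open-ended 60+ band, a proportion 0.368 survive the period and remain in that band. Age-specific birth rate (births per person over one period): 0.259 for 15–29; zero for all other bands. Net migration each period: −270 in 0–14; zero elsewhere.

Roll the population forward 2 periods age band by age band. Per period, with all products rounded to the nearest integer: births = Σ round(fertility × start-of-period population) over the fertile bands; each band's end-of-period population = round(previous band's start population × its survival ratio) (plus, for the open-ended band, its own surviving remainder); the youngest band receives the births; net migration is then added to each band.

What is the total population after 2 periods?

Call the bands 1 to 5, youngest first.
[period 1]
Births: 11800 × 0.259 = 3056
Band 2: 18400 × 0.983 = 18087
Band 3: 11800 × 0.955 = 11269
Band 4: 22100 × 0.948 = 20951
Band 5: 6200 × 0.936 + 4200 × 0.368 = 5803 + 1546 = 7349
Net migration: Band 1 − 270 → 2786
End of period: [2786, 18087, 11269, 20951, 7349]
[period 2]
Births: 18087 × 0.259 = 4685
Band 2: 2786 × 0.983 = 2739
Band 3: 18087 × 0.955 = 17273
Band 4: 11269 × 0.948 = 10683
Band 5: 20951 × 0.936 + 7349 × 0.368 = 19610 + 2704 = 22314
Net migration: Band 1 − 270 → 4415
End of period: [4415, 2739, 17273, 10683, 22314]
Total after period 2: 4415 + 2739 + 17273 + 10683 + 22314 = 57424

57424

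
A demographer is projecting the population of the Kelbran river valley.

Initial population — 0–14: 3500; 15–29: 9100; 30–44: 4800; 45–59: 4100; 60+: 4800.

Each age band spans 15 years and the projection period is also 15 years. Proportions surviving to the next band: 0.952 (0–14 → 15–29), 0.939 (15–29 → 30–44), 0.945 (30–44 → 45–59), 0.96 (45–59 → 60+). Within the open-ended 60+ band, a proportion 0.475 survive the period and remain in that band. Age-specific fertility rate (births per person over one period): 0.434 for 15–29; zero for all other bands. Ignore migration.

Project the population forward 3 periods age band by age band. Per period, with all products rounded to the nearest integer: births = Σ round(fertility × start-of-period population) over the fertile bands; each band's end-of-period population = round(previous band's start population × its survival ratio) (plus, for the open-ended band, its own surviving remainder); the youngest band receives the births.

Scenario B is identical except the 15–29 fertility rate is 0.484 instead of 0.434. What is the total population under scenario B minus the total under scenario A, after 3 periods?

964

Let group 1 be 0–14 through group 5 = 60+.
Period 1.
Births: 9100 × 0.434 = 3949
Group 2: 3500 × 0.952 = 3332
Group 3: 9100 × 0.939 = 8545
Group 4: 4800 × 0.945 = 4536
Group 5: 4100 × 0.96 + 4800 × 0.475 = 3936 + 2280 = 6216
→ [3949, 3332, 8545, 4536, 6216]
Period 2.
Births: 3332 × 0.434 = 1446
Group 2: 3949 × 0.952 = 3759
Group 3: 3332 × 0.939 = 3129
Group 4: 8545 × 0.945 = 8075
Group 5: 4536 × 0.96 + 6216 × 0.475 = 4355 + 2953 = 7308
→ [1446, 3759, 3129, 8075, 7308]
Period 3.
Births: 3759 × 0.434 = 1631
Group 2: 1446 × 0.952 = 1377
Group 3: 3759 × 0.939 = 3530
Group 4: 3129 × 0.945 = 2957
Group 5: 8075 × 0.96 + 7308 × 0.475 = 7752 + 3471 = 11223
→ [1631, 1377, 3530, 2957, 11223]
Scenario A total after 3 periods: 20718
Scenario B projection —
Period 1.
Births: 9100 × 0.484 = 4404
Group 2: 3500 × 0.952 = 3332
Group 3: 9100 × 0.939 = 8545
Group 4: 4800 × 0.945 = 4536
Group 5: 4100 × 0.96 + 4800 × 0.475 = 3936 + 2280 = 6216
→ [4404, 3332, 8545, 4536, 6216]
Period 2.
Births: 3332 × 0.484 = 1613
Group 2: 4404 × 0.952 = 4193
Group 3: 3332 × 0.939 = 3129
Group 4: 8545 × 0.945 = 8075
Group 5: 4536 × 0.96 + 6216 × 0.475 = 4355 + 2953 = 7308
→ [1613, 4193, 3129, 8075, 7308]
Period 3.
Births: 4193 × 0.484 = 2029
Group 2: 1613 × 0.952 = 1536
Group 3: 4193 × 0.939 = 3937
Group 4: 3129 × 0.945 = 2957
Group 5: 8075 × 0.96 + 7308 × 0.475 = 7752 + 3471 = 11223
→ [2029, 1536, 3937, 2957, 11223]
Scenario B total after 3 periods: 21682
Difference B − A = 21682 − 20718 = 964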